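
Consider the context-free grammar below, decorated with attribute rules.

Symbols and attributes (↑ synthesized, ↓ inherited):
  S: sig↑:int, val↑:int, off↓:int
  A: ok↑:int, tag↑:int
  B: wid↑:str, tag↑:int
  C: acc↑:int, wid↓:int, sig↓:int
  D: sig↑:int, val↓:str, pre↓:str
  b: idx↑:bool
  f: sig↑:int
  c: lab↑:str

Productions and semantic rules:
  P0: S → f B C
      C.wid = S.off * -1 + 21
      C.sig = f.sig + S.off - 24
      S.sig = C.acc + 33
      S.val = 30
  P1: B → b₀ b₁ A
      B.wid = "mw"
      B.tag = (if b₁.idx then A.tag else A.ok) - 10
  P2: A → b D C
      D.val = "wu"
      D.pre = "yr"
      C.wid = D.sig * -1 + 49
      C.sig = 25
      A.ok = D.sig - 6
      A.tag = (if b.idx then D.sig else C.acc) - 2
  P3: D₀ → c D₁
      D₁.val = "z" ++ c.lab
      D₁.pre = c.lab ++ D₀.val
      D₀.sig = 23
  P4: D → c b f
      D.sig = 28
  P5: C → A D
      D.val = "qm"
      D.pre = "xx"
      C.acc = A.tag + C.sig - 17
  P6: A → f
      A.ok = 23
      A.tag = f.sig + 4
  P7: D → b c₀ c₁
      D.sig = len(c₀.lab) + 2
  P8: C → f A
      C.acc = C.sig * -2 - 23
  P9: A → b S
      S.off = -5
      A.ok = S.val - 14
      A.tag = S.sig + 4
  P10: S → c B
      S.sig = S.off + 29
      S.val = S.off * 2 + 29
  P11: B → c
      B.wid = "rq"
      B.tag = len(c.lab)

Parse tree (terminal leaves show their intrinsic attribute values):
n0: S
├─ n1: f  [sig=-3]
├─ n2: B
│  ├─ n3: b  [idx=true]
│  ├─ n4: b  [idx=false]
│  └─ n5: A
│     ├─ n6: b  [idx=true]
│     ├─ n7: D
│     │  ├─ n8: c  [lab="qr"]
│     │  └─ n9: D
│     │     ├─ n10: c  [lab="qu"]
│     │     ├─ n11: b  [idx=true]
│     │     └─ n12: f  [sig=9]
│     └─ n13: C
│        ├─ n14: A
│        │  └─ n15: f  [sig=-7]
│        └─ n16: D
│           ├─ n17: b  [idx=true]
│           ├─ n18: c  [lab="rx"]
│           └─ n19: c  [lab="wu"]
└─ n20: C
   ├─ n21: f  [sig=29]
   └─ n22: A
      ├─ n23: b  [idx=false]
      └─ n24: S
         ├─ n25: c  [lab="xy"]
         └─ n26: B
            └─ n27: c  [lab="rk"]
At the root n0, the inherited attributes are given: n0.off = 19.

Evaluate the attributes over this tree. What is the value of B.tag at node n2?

7

1. n0.off = 19  [given at root]
2. n1.sig = -3  [terminal]
3. n3.idx = true  [terminal]
4. n4.idx = false  [terminal]
5. n6.idx = true  [terminal]
6. n7.val = "wu"  ["wu"]
7. n7.pre = "yr"  ["yr"]
8. n8.lab = "qr"  [terminal]
9. n9.val = "zqr"  ["z" ++ c.lab]
10. n9.pre = "qrwu"  [c.lab ++ D₀.val]
11. n10.lab = "qu"  [terminal]
12. n11.idx = true  [terminal]
13. n12.sig = 9  [terminal]
14. n9.sig = 28  [28]
15. n7.sig = 23  [23]
16. n13.wid = 26  [D.sig * -1 + 49]
17. n13.sig = 25  [25]
18. n15.sig = -7  [terminal]
19. n14.ok = 23  [23]
20. n14.tag = -3  [f.sig + 4]
21. n16.val = "qm"  ["qm"]
22. n16.pre = "xx"  ["xx"]
23. n17.idx = true  [terminal]
24. n18.lab = "rx"  [terminal]
25. n19.lab = "wu"  [terminal]
26. n16.sig = 4  [len(c₀.lab) + 2]
27. n13.acc = 5  [A.tag + C.sig - 17]
28. n5.ok = 17  [D.sig - 6]
29. n5.tag = 21  [(if b.idx then D.sig else C.acc) - 2]
30. n2.wid = "mw"  ["mw"]
31. n2.tag = 7  [(if b₁.idx then A.tag else A.ok) - 10]
32. n20.wid = 2  [S.off * -1 + 21]
33. n20.sig = -8  [f.sig + S.off - 24]
34. n21.sig = 29  [terminal]
35. n23.idx = false  [terminal]
36. n24.off = -5  [-5]
37. n25.lab = "xy"  [terminal]
38. n27.lab = "rk"  [terminal]
39. n26.wid = "rq"  ["rq"]
40. n26.tag = 2  [len(c.lab)]
41. n24.sig = 24  [S.off + 29]
42. n24.val = 19  [S.off * 2 + 29]
43. n22.ok = 5  [S.val - 14]
44. n22.tag = 28  [S.sig + 4]
45. n20.acc = -7  [C.sig * -2 - 23]
46. n0.sig = 26  [C.acc + 33]
47. n0.val = 30  [30]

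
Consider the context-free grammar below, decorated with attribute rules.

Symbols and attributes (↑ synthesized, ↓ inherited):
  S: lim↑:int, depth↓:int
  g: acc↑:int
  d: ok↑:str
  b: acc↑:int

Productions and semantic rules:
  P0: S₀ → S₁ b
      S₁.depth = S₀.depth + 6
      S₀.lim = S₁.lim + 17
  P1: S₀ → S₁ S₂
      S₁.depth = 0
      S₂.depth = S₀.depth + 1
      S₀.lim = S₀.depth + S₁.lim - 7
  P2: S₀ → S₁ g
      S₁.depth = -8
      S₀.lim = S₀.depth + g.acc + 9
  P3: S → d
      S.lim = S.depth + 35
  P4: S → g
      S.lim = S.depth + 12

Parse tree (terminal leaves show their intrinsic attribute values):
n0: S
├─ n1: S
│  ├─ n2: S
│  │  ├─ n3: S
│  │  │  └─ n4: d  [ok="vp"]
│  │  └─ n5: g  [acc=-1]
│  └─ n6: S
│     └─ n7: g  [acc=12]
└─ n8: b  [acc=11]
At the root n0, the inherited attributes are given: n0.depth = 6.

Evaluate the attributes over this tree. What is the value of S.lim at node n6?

1. n0.depth = 6  [given at root]
2. n1.depth = 12  [S₀.depth + 6]
3. n2.depth = 0  [0]
4. n3.depth = -8  [-8]
5. n4.ok = "vp"  [terminal]
6. n3.lim = 27  [S.depth + 35]
7. n5.acc = -1  [terminal]
8. n2.lim = 8  [S₀.depth + g.acc + 9]
9. n6.depth = 13  [S₀.depth + 1]
10. n7.acc = 12  [terminal]
11. n6.lim = 25  [S.depth + 12]
12. n1.lim = 13  [S₀.depth + S₁.lim - 7]
13. n8.acc = 11  [terminal]
14. n0.lim = 30  [S₁.lim + 17]

25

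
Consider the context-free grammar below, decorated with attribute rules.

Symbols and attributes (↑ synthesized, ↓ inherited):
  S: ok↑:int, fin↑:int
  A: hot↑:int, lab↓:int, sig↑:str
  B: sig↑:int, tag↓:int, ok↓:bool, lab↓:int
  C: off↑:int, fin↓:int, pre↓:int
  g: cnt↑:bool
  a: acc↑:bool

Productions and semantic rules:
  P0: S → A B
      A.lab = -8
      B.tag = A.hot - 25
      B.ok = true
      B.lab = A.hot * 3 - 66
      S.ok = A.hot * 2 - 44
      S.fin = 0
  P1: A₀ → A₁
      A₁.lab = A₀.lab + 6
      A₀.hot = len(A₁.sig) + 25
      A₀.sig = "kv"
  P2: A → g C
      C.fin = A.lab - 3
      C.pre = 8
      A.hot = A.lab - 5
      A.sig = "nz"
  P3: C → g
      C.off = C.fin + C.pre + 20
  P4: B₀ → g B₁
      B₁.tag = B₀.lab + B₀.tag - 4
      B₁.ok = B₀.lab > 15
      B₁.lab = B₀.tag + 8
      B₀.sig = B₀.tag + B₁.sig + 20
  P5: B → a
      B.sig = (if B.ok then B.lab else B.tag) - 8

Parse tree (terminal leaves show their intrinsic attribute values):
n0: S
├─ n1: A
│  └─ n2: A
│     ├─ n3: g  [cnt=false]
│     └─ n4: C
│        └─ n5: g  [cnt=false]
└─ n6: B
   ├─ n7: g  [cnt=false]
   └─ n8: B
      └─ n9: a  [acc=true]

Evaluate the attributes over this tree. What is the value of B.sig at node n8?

5

1. n1.lab = -8  [-8]
2. n2.lab = -2  [A₀.lab + 6]
3. n3.cnt = false  [terminal]
4. n4.fin = -5  [A.lab - 3]
5. n4.pre = 8  [8]
6. n5.cnt = false  [terminal]
7. n4.off = 23  [C.fin + C.pre + 20]
8. n2.hot = -7  [A.lab - 5]
9. n2.sig = "nz"  ["nz"]
10. n1.hot = 27  [len(A₁.sig) + 25]
11. n1.sig = "kv"  ["kv"]
12. n6.tag = 2  [A.hot - 25]
13. n6.ok = true  [true]
14. n6.lab = 15  [A.hot * 3 - 66]
15. n7.cnt = false  [terminal]
16. n8.tag = 13  [B₀.lab + B₀.tag - 4]
17. n8.ok = false  [B₀.lab > 15]
18. n8.lab = 10  [B₀.tag + 8]
19. n9.acc = true  [terminal]
20. n8.sig = 5  [(if B.ok then B.lab else B.tag) - 8]
21. n6.sig = 27  [B₀.tag + B₁.sig + 20]
22. n0.ok = 10  [A.hot * 2 - 44]
23. n0.fin = 0  [0]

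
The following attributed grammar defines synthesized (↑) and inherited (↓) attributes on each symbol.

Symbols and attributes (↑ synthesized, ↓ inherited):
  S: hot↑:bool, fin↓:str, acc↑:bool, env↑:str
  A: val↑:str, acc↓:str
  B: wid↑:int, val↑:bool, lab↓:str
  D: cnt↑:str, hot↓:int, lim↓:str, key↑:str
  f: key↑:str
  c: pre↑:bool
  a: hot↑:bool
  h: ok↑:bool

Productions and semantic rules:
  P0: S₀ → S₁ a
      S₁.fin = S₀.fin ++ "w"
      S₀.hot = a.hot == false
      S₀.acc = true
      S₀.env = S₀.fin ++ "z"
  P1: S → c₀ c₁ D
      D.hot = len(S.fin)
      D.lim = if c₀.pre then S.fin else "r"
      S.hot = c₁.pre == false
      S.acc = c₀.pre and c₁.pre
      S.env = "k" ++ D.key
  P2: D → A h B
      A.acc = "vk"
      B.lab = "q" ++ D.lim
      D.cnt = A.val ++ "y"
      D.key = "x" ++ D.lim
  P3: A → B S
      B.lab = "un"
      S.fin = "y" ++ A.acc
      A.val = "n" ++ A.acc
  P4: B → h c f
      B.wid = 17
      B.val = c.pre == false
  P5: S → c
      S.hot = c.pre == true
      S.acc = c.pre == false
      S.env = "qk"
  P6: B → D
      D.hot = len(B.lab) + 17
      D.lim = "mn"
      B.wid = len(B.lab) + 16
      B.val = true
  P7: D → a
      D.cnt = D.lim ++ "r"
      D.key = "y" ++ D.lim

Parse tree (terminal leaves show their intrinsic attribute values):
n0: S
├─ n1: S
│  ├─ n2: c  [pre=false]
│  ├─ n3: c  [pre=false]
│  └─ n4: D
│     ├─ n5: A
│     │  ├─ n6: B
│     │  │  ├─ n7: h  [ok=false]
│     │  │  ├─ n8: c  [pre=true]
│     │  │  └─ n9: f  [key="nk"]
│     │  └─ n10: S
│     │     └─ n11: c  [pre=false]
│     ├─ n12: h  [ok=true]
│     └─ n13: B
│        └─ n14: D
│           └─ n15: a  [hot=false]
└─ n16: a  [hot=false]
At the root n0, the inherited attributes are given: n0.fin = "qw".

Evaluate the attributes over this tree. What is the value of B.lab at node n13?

1. n0.fin = "qw"  [given at root]
2. n1.fin = "qww"  [S₀.fin ++ "w"]
3. n2.pre = false  [terminal]
4. n3.pre = false  [terminal]
5. n4.hot = 3  [len(S.fin)]
6. n4.lim = "r"  [if c₀.pre then S.fin else "r"]
7. n5.acc = "vk"  ["vk"]
8. n6.lab = "un"  ["un"]
9. n7.ok = false  [terminal]
10. n8.pre = true  [terminal]
11. n9.key = "nk"  [terminal]
12. n6.wid = 17  [17]
13. n6.val = false  [c.pre == false]
14. n10.fin = "yvk"  ["y" ++ A.acc]
15. n11.pre = false  [terminal]
16. n10.hot = false  [c.pre == true]
17. n10.acc = true  [c.pre == false]
18. n10.env = "qk"  ["qk"]
19. n5.val = "nvk"  ["n" ++ A.acc]
20. n12.ok = true  [terminal]
21. n13.lab = "qr"  ["q" ++ D.lim]
22. n14.hot = 19  [len(B.lab) + 17]
23. n14.lim = "mn"  ["mn"]
24. n15.hot = false  [terminal]
25. n14.cnt = "mnr"  [D.lim ++ "r"]
26. n14.key = "ymn"  ["y" ++ D.lim]
27. n13.wid = 18  [len(B.lab) + 16]
28. n13.val = true  [true]
29. n4.cnt = "nvky"  [A.val ++ "y"]
30. n4.key = "xr"  ["x" ++ D.lim]
31. n1.hot = true  [c₁.pre == false]
32. n1.acc = false  [c₀.pre and c₁.pre]
33. n1.env = "kxr"  ["k" ++ D.key]
34. n16.hot = false  [terminal]
35. n0.hot = true  [a.hot == false]
36. n0.acc = true  [true]
37. n0.env = "qwz"  [S₀.fin ++ "z"]

"qr"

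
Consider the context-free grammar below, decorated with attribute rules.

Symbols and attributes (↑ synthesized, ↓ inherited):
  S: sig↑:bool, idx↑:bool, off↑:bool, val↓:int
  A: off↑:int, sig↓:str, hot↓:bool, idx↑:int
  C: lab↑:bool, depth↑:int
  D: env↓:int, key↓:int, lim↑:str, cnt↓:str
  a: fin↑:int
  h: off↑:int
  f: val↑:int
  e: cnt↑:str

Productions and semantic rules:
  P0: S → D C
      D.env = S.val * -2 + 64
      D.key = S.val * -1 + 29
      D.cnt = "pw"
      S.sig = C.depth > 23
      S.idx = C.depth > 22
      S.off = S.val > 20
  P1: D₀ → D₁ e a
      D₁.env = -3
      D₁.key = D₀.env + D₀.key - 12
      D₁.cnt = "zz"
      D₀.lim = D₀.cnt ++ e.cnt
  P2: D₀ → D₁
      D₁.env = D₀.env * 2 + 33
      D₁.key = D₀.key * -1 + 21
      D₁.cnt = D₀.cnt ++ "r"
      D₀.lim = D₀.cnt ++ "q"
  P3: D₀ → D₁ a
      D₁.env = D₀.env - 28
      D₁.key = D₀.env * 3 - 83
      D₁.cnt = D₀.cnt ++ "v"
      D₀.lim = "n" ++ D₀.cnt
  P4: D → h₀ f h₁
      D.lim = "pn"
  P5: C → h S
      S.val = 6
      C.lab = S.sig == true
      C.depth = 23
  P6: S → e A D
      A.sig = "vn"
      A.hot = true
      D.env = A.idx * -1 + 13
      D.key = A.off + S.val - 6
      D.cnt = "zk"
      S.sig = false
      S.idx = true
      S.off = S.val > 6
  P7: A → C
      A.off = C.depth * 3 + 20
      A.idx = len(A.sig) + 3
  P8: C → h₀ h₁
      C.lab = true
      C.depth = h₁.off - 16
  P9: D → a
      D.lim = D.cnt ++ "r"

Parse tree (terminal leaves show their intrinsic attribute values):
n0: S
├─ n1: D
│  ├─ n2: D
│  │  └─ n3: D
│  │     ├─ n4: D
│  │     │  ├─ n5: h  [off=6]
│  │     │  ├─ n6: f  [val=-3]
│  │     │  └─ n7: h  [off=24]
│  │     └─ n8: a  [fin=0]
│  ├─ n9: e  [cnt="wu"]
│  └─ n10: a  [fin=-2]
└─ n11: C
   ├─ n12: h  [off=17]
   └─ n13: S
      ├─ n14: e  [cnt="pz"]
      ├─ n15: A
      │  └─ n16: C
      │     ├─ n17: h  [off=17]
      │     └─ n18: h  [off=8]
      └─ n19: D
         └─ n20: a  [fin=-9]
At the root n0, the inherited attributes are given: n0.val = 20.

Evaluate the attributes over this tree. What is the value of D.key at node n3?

0

1. n0.val = 20  [given at root]
2. n1.env = 24  [S.val * -2 + 64]
3. n1.key = 9  [S.val * -1 + 29]
4. n1.cnt = "pw"  ["pw"]
5. n2.env = -3  [-3]
6. n2.key = 21  [D₀.env + D₀.key - 12]
7. n2.cnt = "zz"  ["zz"]
8. n3.env = 27  [D₀.env * 2 + 33]
9. n3.key = 0  [D₀.key * -1 + 21]
10. n3.cnt = "zzr"  [D₀.cnt ++ "r"]
11. n4.env = -1  [D₀.env - 28]
12. n4.key = -2  [D₀.env * 3 - 83]
13. n4.cnt = "zzrv"  [D₀.cnt ++ "v"]
14. n5.off = 6  [terminal]
15. n6.val = -3  [terminal]
16. n7.off = 24  [terminal]
17. n4.lim = "pn"  ["pn"]
18. n8.fin = 0  [terminal]
19. n3.lim = "nzzr"  ["n" ++ D₀.cnt]
20. n2.lim = "zzq"  [D₀.cnt ++ "q"]
21. n9.cnt = "wu"  [terminal]
22. n10.fin = -2  [terminal]
23. n1.lim = "pwwu"  [D₀.cnt ++ e.cnt]
24. n12.off = 17  [terminal]
25. n13.val = 6  [6]
26. n14.cnt = "pz"  [terminal]
27. n15.sig = "vn"  ["vn"]
28. n15.hot = true  [true]
29. n17.off = 17  [terminal]
30. n18.off = 8  [terminal]
31. n16.lab = true  [true]
32. n16.depth = -8  [h₁.off - 16]
33. n15.off = -4  [C.depth * 3 + 20]
34. n15.idx = 5  [len(A.sig) + 3]
35. n19.env = 8  [A.idx * -1 + 13]
36. n19.key = -4  [A.off + S.val - 6]
37. n19.cnt = "zk"  ["zk"]
38. n20.fin = -9  [terminal]
39. n19.lim = "zkr"  [D.cnt ++ "r"]
40. n13.sig = false  [false]
41. n13.idx = true  [true]
42. n13.off = false  [S.val > 6]
43. n11.lab = false  [S.sig == true]
44. n11.depth = 23  [23]
45. n0.sig = false  [C.depth > 23]
46. n0.idx = true  [C.depth > 22]
47. n0.off = false  [S.val > 20]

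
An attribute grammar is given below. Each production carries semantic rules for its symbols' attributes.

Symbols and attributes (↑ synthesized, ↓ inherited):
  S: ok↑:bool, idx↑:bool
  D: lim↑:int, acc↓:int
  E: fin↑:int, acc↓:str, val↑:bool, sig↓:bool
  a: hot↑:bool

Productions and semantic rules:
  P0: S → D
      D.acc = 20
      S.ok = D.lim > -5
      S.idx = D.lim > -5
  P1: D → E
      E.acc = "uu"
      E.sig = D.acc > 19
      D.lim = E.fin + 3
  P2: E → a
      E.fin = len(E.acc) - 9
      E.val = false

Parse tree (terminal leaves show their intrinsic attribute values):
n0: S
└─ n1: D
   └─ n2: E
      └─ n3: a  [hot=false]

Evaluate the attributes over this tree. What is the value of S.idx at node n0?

1. n1.acc = 20  [20]
2. n2.acc = "uu"  ["uu"]
3. n2.sig = true  [D.acc > 19]
4. n3.hot = false  [terminal]
5. n2.fin = -7  [len(E.acc) - 9]
6. n2.val = false  [false]
7. n1.lim = -4  [E.fin + 3]
8. n0.ok = true  [D.lim > -5]
9. n0.idx = true  [D.lim > -5]

true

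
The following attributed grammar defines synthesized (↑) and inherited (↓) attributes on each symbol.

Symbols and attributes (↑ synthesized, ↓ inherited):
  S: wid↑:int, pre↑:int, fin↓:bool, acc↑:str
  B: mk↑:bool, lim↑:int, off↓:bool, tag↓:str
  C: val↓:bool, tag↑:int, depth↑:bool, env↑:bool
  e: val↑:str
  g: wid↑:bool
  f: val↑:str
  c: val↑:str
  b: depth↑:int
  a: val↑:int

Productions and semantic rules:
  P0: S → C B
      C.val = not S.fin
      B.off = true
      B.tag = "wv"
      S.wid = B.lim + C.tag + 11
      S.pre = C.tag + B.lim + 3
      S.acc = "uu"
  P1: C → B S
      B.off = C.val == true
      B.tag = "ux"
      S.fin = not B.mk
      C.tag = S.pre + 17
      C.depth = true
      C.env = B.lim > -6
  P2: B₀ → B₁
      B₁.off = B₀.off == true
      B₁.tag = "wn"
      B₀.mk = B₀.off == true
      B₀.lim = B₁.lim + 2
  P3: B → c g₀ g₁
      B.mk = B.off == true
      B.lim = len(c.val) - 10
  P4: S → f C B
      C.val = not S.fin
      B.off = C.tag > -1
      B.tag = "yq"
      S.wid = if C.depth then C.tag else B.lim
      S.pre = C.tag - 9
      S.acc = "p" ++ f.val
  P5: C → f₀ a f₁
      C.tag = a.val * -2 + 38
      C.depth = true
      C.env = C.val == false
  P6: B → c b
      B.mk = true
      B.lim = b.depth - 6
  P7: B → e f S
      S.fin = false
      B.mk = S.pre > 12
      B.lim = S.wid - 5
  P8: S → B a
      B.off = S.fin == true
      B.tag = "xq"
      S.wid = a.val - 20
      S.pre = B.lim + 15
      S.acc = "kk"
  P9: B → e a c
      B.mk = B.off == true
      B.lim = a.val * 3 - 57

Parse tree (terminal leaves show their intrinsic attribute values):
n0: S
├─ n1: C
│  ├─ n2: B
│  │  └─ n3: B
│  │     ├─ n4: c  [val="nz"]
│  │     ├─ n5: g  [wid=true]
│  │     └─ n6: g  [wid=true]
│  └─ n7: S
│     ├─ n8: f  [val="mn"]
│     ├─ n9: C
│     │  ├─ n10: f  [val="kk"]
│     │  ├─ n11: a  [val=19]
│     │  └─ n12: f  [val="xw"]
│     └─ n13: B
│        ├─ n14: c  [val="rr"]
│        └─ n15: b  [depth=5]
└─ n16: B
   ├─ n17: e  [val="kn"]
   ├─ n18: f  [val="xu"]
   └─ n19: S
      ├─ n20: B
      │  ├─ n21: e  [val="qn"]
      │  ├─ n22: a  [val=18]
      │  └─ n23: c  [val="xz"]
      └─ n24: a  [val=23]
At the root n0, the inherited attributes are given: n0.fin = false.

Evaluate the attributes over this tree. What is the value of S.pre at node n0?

1. n0.fin = false  [given at root]
2. n1.val = true  [not S.fin]
3. n2.off = true  [C.val == true]
4. n2.tag = "ux"  ["ux"]
5. n3.off = true  [B₀.off == true]
6. n3.tag = "wn"  ["wn"]
7. n4.val = "nz"  [terminal]
8. n5.wid = true  [terminal]
9. n6.wid = true  [terminal]
10. n3.mk = true  [B.off == true]
11. n3.lim = -8  [len(c.val) - 10]
12. n2.mk = true  [B₀.off == true]
13. n2.lim = -6  [B₁.lim + 2]
14. n7.fin = false  [not B.mk]
15. n8.val = "mn"  [terminal]
16. n9.val = true  [not S.fin]
17. n10.val = "kk"  [terminal]
18. n11.val = 19  [terminal]
19. n12.val = "xw"  [terminal]
20. n9.tag = 0  [a.val * -2 + 38]
21. n9.depth = true  [true]
22. n9.env = false  [C.val == false]
23. n13.off = true  [C.tag > -1]
24. n13.tag = "yq"  ["yq"]
25. n14.val = "rr"  [terminal]
26. n15.depth = 5  [terminal]
27. n13.mk = true  [true]
28. n13.lim = -1  [b.depth - 6]
29. n7.wid = 0  [if C.depth then C.tag else B.lim]
30. n7.pre = -9  [C.tag - 9]
31. n7.acc = "pmn"  ["p" ++ f.val]
32. n1.tag = 8  [S.pre + 17]
33. n1.depth = true  [true]
34. n1.env = false  [B.lim > -6]
35. n16.off = true  [true]
36. n16.tag = "wv"  ["wv"]
37. n17.val = "kn"  [terminal]
38. n18.val = "xu"  [terminal]
39. n19.fin = false  [false]
40. n20.off = false  [S.fin == true]
41. n20.tag = "xq"  ["xq"]
42. n21.val = "qn"  [terminal]
43. n22.val = 18  [terminal]
44. n23.val = "xz"  [terminal]
45. n20.mk = false  [B.off == true]
46. n20.lim = -3  [a.val * 3 - 57]
47. n24.val = 23  [terminal]
48. n19.wid = 3  [a.val - 20]
49. n19.pre = 12  [B.lim + 15]
50. n19.acc = "kk"  ["kk"]
51. n16.mk = false  [S.pre > 12]
52. n16.lim = -2  [S.wid - 5]
53. n0.wid = 17  [B.lim + C.tag + 11]
54. n0.pre = 9  [C.tag + B.lim + 3]
55. n0.acc = "uu"  ["uu"]

9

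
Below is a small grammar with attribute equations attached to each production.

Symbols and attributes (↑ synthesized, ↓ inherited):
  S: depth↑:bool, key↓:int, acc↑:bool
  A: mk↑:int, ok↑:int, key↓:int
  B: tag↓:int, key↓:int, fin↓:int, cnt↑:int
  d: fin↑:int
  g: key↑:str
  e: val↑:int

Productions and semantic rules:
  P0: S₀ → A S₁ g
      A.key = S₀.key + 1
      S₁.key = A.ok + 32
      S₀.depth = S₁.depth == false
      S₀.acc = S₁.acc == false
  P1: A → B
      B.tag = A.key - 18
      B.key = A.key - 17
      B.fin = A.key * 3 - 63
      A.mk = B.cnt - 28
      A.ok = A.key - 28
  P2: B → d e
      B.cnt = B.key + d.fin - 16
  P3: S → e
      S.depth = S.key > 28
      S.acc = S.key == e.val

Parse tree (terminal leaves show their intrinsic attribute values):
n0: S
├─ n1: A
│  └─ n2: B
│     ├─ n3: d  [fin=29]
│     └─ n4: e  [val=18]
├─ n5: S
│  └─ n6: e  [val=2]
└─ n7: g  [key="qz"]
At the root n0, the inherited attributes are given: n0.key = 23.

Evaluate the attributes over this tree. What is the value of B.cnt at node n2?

20

1. n0.key = 23  [given at root]
2. n1.key = 24  [S₀.key + 1]
3. n2.tag = 6  [A.key - 18]
4. n2.key = 7  [A.key - 17]
5. n2.fin = 9  [A.key * 3 - 63]
6. n3.fin = 29  [terminal]
7. n4.val = 18  [terminal]
8. n2.cnt = 20  [B.key + d.fin - 16]
9. n1.mk = -8  [B.cnt - 28]
10. n1.ok = -4  [A.key - 28]
11. n5.key = 28  [A.ok + 32]
12. n6.val = 2  [terminal]
13. n5.depth = false  [S.key > 28]
14. n5.acc = false  [S.key == e.val]
15. n7.key = "qz"  [terminal]
16. n0.depth = true  [S₁.depth == false]
17. n0.acc = true  [S₁.acc == false]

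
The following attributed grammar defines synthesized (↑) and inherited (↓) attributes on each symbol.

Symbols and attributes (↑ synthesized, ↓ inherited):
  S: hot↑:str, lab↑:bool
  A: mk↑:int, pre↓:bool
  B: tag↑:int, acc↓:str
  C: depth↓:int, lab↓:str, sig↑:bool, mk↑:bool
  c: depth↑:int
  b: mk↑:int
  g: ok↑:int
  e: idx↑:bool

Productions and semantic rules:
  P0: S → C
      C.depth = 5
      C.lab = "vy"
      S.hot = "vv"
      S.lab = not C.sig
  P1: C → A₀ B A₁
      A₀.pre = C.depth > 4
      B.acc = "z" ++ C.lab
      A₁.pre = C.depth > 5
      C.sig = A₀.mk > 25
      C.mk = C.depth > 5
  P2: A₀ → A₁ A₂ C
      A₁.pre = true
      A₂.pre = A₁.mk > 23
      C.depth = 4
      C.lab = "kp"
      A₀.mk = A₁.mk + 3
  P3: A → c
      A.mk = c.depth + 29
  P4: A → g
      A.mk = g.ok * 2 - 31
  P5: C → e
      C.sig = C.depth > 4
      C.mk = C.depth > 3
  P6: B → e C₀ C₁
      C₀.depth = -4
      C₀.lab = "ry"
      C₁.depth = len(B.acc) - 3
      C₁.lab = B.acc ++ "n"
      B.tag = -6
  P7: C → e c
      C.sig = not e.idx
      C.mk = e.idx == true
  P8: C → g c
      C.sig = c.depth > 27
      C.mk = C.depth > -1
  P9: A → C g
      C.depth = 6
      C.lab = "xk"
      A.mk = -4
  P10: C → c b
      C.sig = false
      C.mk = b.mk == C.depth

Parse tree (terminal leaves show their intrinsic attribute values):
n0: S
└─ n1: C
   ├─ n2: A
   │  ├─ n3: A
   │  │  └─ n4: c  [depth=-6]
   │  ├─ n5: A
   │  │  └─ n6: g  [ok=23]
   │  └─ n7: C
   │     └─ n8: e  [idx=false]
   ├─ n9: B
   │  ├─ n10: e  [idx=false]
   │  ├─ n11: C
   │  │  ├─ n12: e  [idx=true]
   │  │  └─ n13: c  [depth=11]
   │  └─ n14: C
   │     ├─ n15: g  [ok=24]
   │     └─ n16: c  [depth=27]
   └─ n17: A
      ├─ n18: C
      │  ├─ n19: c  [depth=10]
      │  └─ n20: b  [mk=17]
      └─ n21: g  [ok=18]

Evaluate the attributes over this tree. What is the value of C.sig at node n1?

1. n1.depth = 5  [5]
2. n1.lab = "vy"  ["vy"]
3. n2.pre = true  [C.depth > 4]
4. n3.pre = true  [true]
5. n4.depth = -6  [terminal]
6. n3.mk = 23  [c.depth + 29]
7. n5.pre = false  [A₁.mk > 23]
8. n6.ok = 23  [terminal]
9. n5.mk = 15  [g.ok * 2 - 31]
10. n7.depth = 4  [4]
11. n7.lab = "kp"  ["kp"]
12. n8.idx = false  [terminal]
13. n7.sig = false  [C.depth > 4]
14. n7.mk = true  [C.depth > 3]
15. n2.mk = 26  [A₁.mk + 3]
16. n9.acc = "zvy"  ["z" ++ C.lab]
17. n10.idx = false  [terminal]
18. n11.depth = -4  [-4]
19. n11.lab = "ry"  ["ry"]
20. n12.idx = true  [terminal]
21. n13.depth = 11  [terminal]
22. n11.sig = false  [not e.idx]
23. n11.mk = true  [e.idx == true]
24. n14.depth = 0  [len(B.acc) - 3]
25. n14.lab = "zvyn"  [B.acc ++ "n"]
26. n15.ok = 24  [terminal]
27. n16.depth = 27  [terminal]
28. n14.sig = false  [c.depth > 27]
29. n14.mk = true  [C.depth > -1]
30. n9.tag = -6  [-6]
31. n17.pre = false  [C.depth > 5]
32. n18.depth = 6  [6]
33. n18.lab = "xk"  ["xk"]
34. n19.depth = 10  [terminal]
35. n20.mk = 17  [terminal]
36. n18.sig = false  [false]
37. n18.mk = false  [b.mk == C.depth]
38. n21.ok = 18  [terminal]
39. n17.mk = -4  [-4]
40. n1.sig = true  [A₀.mk > 25]
41. n1.mk = false  [C.depth > 5]
42. n0.hot = "vv"  ["vv"]
43. n0.lab = false  [not C.sig]

true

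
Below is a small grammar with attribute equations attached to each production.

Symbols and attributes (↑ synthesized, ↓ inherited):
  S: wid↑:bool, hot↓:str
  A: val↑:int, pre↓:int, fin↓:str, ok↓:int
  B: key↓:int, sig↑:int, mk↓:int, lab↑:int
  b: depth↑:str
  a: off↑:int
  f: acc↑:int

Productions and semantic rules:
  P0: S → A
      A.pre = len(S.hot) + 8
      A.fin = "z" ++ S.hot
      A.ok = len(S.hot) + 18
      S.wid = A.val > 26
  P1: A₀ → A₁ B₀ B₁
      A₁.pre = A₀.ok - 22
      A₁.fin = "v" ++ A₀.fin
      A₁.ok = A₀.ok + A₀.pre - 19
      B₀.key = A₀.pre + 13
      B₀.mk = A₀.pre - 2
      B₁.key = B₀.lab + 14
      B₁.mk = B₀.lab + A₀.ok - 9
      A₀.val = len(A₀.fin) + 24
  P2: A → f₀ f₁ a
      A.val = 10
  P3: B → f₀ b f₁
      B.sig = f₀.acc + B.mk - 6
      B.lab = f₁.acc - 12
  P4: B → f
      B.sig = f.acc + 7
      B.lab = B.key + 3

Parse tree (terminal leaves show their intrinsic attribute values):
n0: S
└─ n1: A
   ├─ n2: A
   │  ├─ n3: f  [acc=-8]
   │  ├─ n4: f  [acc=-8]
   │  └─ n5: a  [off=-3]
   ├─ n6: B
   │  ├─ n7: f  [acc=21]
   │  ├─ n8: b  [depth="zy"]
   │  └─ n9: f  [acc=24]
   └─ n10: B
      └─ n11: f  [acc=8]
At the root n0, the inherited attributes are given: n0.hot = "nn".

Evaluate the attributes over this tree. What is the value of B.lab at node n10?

1. n0.hot = "nn"  [given at root]
2. n1.pre = 10  [len(S.hot) + 8]
3. n1.fin = "znn"  ["z" ++ S.hot]
4. n1.ok = 20  [len(S.hot) + 18]
5. n2.pre = -2  [A₀.ok - 22]
6. n2.fin = "vznn"  ["v" ++ A₀.fin]
7. n2.ok = 11  [A₀.ok + A₀.pre - 19]
8. n3.acc = -8  [terminal]
9. n4.acc = -8  [terminal]
10. n5.off = -3  [terminal]
11. n2.val = 10  [10]
12. n6.key = 23  [A₀.pre + 13]
13. n6.mk = 8  [A₀.pre - 2]
14. n7.acc = 21  [terminal]
15. n8.depth = "zy"  [terminal]
16. n9.acc = 24  [terminal]
17. n6.sig = 23  [f₀.acc + B.mk - 6]
18. n6.lab = 12  [f₁.acc - 12]
19. n10.key = 26  [B₀.lab + 14]
20. n10.mk = 23  [B₀.lab + A₀.ok - 9]
21. n11.acc = 8  [terminal]
22. n10.sig = 15  [f.acc + 7]
23. n10.lab = 29  [B.key + 3]
24. n1.val = 27  [len(A₀.fin) + 24]
25. n0.wid = true  [A.val > 26]

29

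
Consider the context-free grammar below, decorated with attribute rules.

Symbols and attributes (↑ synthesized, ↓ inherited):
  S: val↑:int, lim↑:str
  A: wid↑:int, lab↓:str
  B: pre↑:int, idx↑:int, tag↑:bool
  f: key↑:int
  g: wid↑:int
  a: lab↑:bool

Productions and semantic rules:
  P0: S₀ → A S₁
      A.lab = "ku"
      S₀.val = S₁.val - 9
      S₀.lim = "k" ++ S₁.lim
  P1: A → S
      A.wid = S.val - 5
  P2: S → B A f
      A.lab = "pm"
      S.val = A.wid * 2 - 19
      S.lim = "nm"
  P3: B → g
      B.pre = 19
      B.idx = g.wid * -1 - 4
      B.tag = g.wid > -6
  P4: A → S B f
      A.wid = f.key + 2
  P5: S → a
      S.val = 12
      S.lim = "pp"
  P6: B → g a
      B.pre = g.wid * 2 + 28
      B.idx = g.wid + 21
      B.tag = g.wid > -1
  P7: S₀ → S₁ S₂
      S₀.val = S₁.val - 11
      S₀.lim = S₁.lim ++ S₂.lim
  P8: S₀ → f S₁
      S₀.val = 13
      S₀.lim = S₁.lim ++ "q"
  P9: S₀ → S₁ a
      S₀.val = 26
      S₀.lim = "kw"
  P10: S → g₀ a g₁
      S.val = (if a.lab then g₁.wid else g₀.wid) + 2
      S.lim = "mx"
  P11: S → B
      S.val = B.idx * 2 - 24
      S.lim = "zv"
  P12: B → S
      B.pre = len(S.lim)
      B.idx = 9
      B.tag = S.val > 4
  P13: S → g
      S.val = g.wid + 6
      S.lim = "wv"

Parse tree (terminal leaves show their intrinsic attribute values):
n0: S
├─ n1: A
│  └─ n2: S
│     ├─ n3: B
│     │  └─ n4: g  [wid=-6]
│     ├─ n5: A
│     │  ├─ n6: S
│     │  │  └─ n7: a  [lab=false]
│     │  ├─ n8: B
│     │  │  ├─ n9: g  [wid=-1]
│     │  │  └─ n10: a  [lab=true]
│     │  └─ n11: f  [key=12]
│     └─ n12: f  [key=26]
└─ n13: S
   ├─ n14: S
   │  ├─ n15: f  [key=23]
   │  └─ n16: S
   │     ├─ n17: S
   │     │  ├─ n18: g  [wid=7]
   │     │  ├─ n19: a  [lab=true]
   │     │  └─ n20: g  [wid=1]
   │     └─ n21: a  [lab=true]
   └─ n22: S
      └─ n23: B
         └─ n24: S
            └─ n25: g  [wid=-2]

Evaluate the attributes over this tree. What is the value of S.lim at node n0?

"kkwqzv"

1. n1.lab = "ku"  ["ku"]
2. n4.wid = -6  [terminal]
3. n3.pre = 19  [19]
4. n3.idx = 2  [g.wid * -1 - 4]
5. n3.tag = false  [g.wid > -6]
6. n5.lab = "pm"  ["pm"]
7. n7.lab = false  [terminal]
8. n6.val = 12  [12]
9. n6.lim = "pp"  ["pp"]
10. n9.wid = -1  [terminal]
11. n10.lab = true  [terminal]
12. n8.pre = 26  [g.wid * 2 + 28]
13. n8.idx = 20  [g.wid + 21]
14. n8.tag = false  [g.wid > -1]
15. n11.key = 12  [terminal]
16. n5.wid = 14  [f.key + 2]
17. n12.key = 26  [terminal]
18. n2.val = 9  [A.wid * 2 - 19]
19. n2.lim = "nm"  ["nm"]
20. n1.wid = 4  [S.val - 5]
21. n15.key = 23  [terminal]
22. n18.wid = 7  [terminal]
23. n19.lab = true  [terminal]
24. n20.wid = 1  [terminal]
25. n17.val = 3  [(if a.lab then g₁.wid else g₀.wid) + 2]
26. n17.lim = "mx"  ["mx"]
27. n21.lab = true  [terminal]
28. n16.val = 26  [26]
29. n16.lim = "kw"  ["kw"]
30. n14.val = 13  [13]
31. n14.lim = "kwq"  [S₁.lim ++ "q"]
32. n25.wid = -2  [terminal]
33. n24.val = 4  [g.wid + 6]
34. n24.lim = "wv"  ["wv"]
35. n23.pre = 2  [len(S.lim)]
36. n23.idx = 9  [9]
37. n23.tag = false  [S.val > 4]
38. n22.val = -6  [B.idx * 2 - 24]
39. n22.lim = "zv"  ["zv"]
40. n13.val = 2  [S₁.val - 11]
41. n13.lim = "kwqzv"  [S₁.lim ++ S₂.lim]
42. n0.val = -7  [S₁.val - 9]
43. n0.lim = "kkwqzv"  ["k" ++ S₁.lim]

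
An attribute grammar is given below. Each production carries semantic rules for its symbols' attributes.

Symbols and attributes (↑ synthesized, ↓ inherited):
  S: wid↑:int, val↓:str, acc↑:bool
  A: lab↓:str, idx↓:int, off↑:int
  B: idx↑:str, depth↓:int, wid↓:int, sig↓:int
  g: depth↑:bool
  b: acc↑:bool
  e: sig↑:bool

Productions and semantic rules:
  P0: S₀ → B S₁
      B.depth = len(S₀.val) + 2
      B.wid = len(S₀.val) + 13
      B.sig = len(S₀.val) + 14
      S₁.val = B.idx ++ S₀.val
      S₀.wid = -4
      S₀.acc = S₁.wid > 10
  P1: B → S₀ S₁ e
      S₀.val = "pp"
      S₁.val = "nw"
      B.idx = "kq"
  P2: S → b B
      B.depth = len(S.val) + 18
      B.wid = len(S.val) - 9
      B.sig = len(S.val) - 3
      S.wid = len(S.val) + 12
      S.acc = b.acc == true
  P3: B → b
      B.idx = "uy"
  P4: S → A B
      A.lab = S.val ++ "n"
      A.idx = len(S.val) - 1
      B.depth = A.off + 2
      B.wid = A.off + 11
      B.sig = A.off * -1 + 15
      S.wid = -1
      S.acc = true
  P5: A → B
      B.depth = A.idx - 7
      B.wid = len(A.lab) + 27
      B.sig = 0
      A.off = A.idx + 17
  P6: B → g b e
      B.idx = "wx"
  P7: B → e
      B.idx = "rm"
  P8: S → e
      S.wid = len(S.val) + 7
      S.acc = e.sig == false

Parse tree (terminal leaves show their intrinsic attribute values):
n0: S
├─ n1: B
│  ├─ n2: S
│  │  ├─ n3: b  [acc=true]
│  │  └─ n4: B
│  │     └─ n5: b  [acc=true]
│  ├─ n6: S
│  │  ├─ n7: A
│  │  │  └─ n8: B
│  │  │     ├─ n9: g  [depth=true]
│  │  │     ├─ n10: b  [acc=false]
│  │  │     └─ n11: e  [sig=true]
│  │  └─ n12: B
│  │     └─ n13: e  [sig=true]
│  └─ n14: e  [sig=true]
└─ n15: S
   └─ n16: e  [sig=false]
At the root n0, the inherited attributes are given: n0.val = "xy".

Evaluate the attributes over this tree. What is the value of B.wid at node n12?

29

1. n0.val = "xy"  [given at root]
2. n1.depth = 4  [len(S₀.val) + 2]
3. n1.wid = 15  [len(S₀.val) + 13]
4. n1.sig = 16  [len(S₀.val) + 14]
5. n2.val = "pp"  ["pp"]
6. n3.acc = true  [terminal]
7. n4.depth = 20  [len(S.val) + 18]
8. n4.wid = -7  [len(S.val) - 9]
9. n4.sig = -1  [len(S.val) - 3]
10. n5.acc = true  [terminal]
11. n4.idx = "uy"  ["uy"]
12. n2.wid = 14  [len(S.val) + 12]
13. n2.acc = true  [b.acc == true]
14. n6.val = "nw"  ["nw"]
15. n7.lab = "nwn"  [S.val ++ "n"]
16. n7.idx = 1  [len(S.val) - 1]
17. n8.depth = -6  [A.idx - 7]
18. n8.wid = 30  [len(A.lab) + 27]
19. n8.sig = 0  [0]
20. n9.depth = true  [terminal]
21. n10.acc = false  [terminal]
22. n11.sig = true  [terminal]
23. n8.idx = "wx"  ["wx"]
24. n7.off = 18  [A.idx + 17]
25. n12.depth = 20  [A.off + 2]
26. n12.wid = 29  [A.off + 11]
27. n12.sig = -3  [A.off * -1 + 15]
28. n13.sig = true  [terminal]
29. n12.idx = "rm"  ["rm"]
30. n6.wid = -1  [-1]
31. n6.acc = true  [true]
32. n14.sig = true  [terminal]
33. n1.idx = "kq"  ["kq"]
34. n15.val = "kqxy"  [B.idx ++ S₀.val]
35. n16.sig = false  [terminal]
36. n15.wid = 11  [len(S.val) + 7]
37. n15.acc = true  [e.sig == false]
38. n0.wid = -4  [-4]
39. n0.acc = true  [S₁.wid > 10]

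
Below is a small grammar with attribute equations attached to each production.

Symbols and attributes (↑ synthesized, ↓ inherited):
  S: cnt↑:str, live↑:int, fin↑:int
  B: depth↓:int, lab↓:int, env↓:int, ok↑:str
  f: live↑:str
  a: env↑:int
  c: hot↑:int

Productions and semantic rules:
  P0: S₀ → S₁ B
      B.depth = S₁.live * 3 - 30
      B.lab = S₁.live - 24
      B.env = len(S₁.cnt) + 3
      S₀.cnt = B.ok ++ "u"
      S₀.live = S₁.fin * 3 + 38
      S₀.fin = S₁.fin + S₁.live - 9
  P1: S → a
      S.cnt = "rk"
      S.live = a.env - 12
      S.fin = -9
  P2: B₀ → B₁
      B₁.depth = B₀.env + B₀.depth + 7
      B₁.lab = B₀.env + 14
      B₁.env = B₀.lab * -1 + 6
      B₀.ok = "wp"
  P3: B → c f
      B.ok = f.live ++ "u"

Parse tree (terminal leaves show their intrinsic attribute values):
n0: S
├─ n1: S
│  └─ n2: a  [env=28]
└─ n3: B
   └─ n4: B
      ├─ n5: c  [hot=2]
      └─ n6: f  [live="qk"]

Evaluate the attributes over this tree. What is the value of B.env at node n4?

1. n2.env = 28  [terminal]
2. n1.cnt = "rk"  ["rk"]
3. n1.live = 16  [a.env - 12]
4. n1.fin = -9  [-9]
5. n3.depth = 18  [S₁.live * 3 - 30]
6. n3.lab = -8  [S₁.live - 24]
7. n3.env = 5  [len(S₁.cnt) + 3]
8. n4.depth = 30  [B₀.env + B₀.depth + 7]
9. n4.lab = 19  [B₀.env + 14]
10. n4.env = 14  [B₀.lab * -1 + 6]
11. n5.hot = 2  [terminal]
12. n6.live = "qk"  [terminal]
13. n4.ok = "qku"  [f.live ++ "u"]
14. n3.ok = "wp"  ["wp"]
15. n0.cnt = "wpu"  [B.ok ++ "u"]
16. n0.live = 11  [S₁.fin * 3 + 38]
17. n0.fin = -2  [S₁.fin + S₁.live - 9]

14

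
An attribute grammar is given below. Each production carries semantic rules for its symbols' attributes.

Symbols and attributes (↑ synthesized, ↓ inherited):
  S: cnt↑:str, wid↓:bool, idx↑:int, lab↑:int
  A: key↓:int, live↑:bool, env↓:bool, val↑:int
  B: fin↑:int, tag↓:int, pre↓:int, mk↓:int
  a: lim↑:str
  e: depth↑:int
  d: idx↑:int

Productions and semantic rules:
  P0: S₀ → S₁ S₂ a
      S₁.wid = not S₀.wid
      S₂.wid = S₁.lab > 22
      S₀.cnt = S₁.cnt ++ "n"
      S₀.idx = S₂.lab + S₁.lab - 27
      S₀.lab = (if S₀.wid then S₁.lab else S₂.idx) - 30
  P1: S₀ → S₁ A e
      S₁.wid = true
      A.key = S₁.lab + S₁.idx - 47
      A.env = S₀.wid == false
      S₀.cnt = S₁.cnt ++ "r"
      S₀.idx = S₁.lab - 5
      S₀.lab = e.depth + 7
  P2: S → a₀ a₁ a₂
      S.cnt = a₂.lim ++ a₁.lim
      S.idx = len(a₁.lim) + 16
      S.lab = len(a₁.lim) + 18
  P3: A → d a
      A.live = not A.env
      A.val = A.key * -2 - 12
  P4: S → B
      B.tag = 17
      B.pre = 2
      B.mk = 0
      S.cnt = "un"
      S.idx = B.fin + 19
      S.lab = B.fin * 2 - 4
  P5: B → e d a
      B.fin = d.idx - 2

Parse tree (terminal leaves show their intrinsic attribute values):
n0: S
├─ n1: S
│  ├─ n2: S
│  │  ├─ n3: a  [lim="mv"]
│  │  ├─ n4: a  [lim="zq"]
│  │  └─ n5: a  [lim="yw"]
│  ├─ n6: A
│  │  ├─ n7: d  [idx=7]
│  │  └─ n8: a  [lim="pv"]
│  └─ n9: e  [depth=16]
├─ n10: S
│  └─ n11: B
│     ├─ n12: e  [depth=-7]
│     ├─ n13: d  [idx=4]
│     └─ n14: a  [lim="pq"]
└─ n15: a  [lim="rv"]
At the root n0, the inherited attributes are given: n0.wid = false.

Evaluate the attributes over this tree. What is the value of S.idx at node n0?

1. n0.wid = false  [given at root]
2. n1.wid = true  [not S₀.wid]
3. n2.wid = true  [true]
4. n3.lim = "mv"  [terminal]
5. n4.lim = "zq"  [terminal]
6. n5.lim = "yw"  [terminal]
7. n2.cnt = "ywzq"  [a₂.lim ++ a₁.lim]
8. n2.idx = 18  [len(a₁.lim) + 16]
9. n2.lab = 20  [len(a₁.lim) + 18]
10. n6.key = -9  [S₁.lab + S₁.idx - 47]
11. n6.env = false  [S₀.wid == false]
12. n7.idx = 7  [terminal]
13. n8.lim = "pv"  [terminal]
14. n6.live = true  [not A.env]
15. n6.val = 6  [A.key * -2 - 12]
16. n9.depth = 16  [terminal]
17. n1.cnt = "ywzqr"  [S₁.cnt ++ "r"]
18. n1.idx = 15  [S₁.lab - 5]
19. n1.lab = 23  [e.depth + 7]
20. n10.wid = true  [S₁.lab > 22]
21. n11.tag = 17  [17]
22. n11.pre = 2  [2]
23. n11.mk = 0  [0]
24. n12.depth = -7  [terminal]
25. n13.idx = 4  [terminal]
26. n14.lim = "pq"  [terminal]
27. n11.fin = 2  [d.idx - 2]
28. n10.cnt = "un"  ["un"]
29. n10.idx = 21  [B.fin + 19]
30. n10.lab = 0  [B.fin * 2 - 4]
31. n15.lim = "rv"  [terminal]
32. n0.cnt = "ywzqrn"  [S₁.cnt ++ "n"]
33. n0.idx = -4  [S₂.lab + S₁.lab - 27]
34. n0.lab = -9  [(if S₀.wid then S₁.lab else S₂.idx) - 30]

-4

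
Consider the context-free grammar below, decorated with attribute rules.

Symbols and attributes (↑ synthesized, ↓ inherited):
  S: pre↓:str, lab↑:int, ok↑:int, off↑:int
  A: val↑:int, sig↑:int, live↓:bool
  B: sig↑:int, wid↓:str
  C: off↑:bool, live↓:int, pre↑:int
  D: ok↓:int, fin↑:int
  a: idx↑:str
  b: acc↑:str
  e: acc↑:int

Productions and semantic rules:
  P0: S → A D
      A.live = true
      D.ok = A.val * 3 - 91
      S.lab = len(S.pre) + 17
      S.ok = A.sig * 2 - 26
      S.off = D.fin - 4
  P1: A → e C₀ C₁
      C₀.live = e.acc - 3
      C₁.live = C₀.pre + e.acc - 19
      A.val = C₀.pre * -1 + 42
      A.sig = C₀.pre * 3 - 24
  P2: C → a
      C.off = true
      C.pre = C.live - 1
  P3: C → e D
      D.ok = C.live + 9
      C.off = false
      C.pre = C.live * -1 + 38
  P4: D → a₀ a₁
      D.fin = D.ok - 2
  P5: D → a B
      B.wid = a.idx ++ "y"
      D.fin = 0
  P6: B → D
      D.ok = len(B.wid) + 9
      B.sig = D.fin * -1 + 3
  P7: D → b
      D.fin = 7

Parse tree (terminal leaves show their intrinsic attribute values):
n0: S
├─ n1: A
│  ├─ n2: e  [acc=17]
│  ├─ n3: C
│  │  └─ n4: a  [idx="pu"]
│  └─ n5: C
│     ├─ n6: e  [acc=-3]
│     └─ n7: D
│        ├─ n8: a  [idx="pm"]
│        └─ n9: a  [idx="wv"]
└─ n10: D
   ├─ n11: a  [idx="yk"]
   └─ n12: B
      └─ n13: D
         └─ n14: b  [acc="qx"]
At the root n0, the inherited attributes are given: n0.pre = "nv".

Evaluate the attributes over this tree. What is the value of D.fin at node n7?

1. n0.pre = "nv"  [given at root]
2. n1.live = true  [true]
3. n2.acc = 17  [terminal]
4. n3.live = 14  [e.acc - 3]
5. n4.idx = "pu"  [terminal]
6. n3.off = true  [true]
7. n3.pre = 13  [C.live - 1]
8. n5.live = 11  [C₀.pre + e.acc - 19]
9. n6.acc = -3  [terminal]
10. n7.ok = 20  [C.live + 9]
11. n8.idx = "pm"  [terminal]
12. n9.idx = "wv"  [terminal]
13. n7.fin = 18  [D.ok - 2]
14. n5.off = false  [false]
15. n5.pre = 27  [C.live * -1 + 38]
16. n1.val = 29  [C₀.pre * -1 + 42]
17. n1.sig = 15  [C₀.pre * 3 - 24]
18. n10.ok = -4  [A.val * 3 - 91]
19. n11.idx = "yk"  [terminal]
20. n12.wid = "yky"  [a.idx ++ "y"]
21. n13.ok = 12  [len(B.wid) + 9]
22. n14.acc = "qx"  [terminal]
23. n13.fin = 7  [7]
24. n12.sig = -4  [D.fin * -1 + 3]
25. n10.fin = 0  [0]
26. n0.lab = 19  [len(S.pre) + 17]
27. n0.ok = 4  [A.sig * 2 - 26]
28. n0.off = -4  [D.fin - 4]

18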